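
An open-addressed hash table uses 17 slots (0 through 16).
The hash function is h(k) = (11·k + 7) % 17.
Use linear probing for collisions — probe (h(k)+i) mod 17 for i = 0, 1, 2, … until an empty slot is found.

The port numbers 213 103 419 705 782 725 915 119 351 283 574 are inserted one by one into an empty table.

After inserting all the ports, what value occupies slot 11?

725

Insert 213: h=4, slot 4 empty => index 4.
Insert 103: h=1, slot 1 empty => index 1.
Insert 419: h=9, slot 9 empty => index 9.
Insert 705: h=10, slot 10 empty => index 10.
Insert 782: h=7, slot 7 empty => index 7.
Insert 725: h=9, slots 9,10 occupied => index 11.
Insert 915: h=8, slot 8 empty => index 8.
Insert 119: h=7, slots 7,8,9,10,11 occupied => index 12.
Insert 351: h=9, slots 9,10,11,12 occupied => index 13.
Insert 283: h=9, slots 9,10,11,12,13 occupied => index 14.
Insert 574: h=14, slot 14 occupied => index 15.
Table: [_, 103, _, _, 213, _, _, 782, 915, 419, 705, 725, 119, 351, 283, 574, _]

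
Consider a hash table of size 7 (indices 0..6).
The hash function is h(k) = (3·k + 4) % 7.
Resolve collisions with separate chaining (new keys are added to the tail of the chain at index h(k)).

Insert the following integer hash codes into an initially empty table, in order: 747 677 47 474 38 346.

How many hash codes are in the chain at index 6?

2

Insert 747: h=5, bucket 5 empty → new chain.
Insert 677: h=5, bucket 5 nonempty → append to chain.
Insert 47: h=5, bucket 5 nonempty → append to chain.
Insert 474: h=5, bucket 5 nonempty → append to chain.
Insert 38: h=6, bucket 6 empty → new chain.
Insert 346: h=6, bucket 6 nonempty → append to chain.
Final buckets:
0: -
1: -
2: -
3: -
4: -
5: 747 -> 677 -> 47 -> 474
6: 38 -> 346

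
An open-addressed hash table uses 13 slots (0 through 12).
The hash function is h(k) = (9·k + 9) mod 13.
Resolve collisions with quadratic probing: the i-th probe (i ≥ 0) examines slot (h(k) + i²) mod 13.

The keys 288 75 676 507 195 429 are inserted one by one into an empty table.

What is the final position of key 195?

0

Insert 288: h=1, slot 1 empty → index 1.
Insert 75: h=8, slot 8 empty → index 8.
Insert 676: h=9, slot 9 empty → index 9.
Insert 507: h=9, slot 9 occupied → index 10.
Insert 195: h=9, slots 9,10 occupied → index 0.
Insert 429: h=9, slots 9,10,0 occupied → index 5.
Table: [195, 288, -, -, -, 429, -, -, 75, 676, 507, -, -]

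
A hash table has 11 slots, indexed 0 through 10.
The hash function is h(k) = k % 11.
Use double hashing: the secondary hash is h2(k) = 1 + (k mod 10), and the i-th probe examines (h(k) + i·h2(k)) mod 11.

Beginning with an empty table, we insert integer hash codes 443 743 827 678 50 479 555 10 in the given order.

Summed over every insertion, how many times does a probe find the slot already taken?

4

443 hashes to 3; slot 3 is free → place at 3.
743 hashes to 6; slot 6 is free → place at 6.
827 hashes to 2; slot 2 is free → place at 2.
678 hashes to 7; slot 7 is free → place at 7.
50 hashes to 6, h2=1; 6,7 taken → place at 8.
479 hashes to 6, h2=10; 6 taken → place at 5.
555 hashes to 5, h2=6; 5 taken → place at 0.
10 hashes to 10; slot 10 is free → place at 10.
Table: [555, ., 827, 443, ., 479, 743, 678, 50, ., 10]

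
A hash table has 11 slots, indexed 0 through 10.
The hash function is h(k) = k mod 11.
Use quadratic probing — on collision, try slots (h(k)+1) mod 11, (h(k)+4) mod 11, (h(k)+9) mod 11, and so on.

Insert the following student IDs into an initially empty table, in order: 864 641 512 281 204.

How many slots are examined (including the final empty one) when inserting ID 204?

864: h=6 → slot 6
641: h=3 → slot 3
512: h=6, probe 6,7 → slot 7
281: h=6, probe 6,7,10 → slot 10
204: h=6, probe 6,7,10,4 → slot 4
Table: [_, _, _, 641, 204, _, 864, 512, _, _, 281]

4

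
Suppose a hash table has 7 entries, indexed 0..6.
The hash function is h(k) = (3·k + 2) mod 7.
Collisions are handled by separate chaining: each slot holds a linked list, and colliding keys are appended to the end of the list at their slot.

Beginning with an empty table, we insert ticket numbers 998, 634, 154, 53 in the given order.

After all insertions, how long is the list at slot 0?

998 -> bucket 0
634 -> bucket 0 (collision)
154 -> bucket 2
53 -> bucket 0 (collision)
Final buckets:
0: 998 -> 634 -> 53
1: .
2: 154
3: .
4: .
5: .
6: .

3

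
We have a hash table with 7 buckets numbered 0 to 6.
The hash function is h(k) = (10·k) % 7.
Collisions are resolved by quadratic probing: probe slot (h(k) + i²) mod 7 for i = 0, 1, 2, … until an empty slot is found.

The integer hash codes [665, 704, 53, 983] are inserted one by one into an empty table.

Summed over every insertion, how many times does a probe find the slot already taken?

665: h=0 -> slot 0
704: h=5 -> slot 5
53: h=5, probe 5,6 -> slot 6
983: h=2 -> slot 2
Table: [665, ., 983, ., ., 704, 53]

1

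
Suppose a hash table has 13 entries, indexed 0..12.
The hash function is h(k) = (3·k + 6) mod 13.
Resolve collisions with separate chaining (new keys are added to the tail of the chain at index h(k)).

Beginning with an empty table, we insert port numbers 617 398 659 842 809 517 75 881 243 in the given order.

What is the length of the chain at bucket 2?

1

Insert 617: h=11, bucket 11 empty → new chain.
Insert 398: h=4, bucket 4 empty → new chain.
Insert 659: h=7, bucket 7 empty → new chain.
Insert 842: h=10, bucket 10 empty → new chain.
Insert 809: h=2, bucket 2 empty → new chain.
Insert 517: h=10, bucket 10 nonempty → append to chain.
Insert 75: h=10, bucket 10 nonempty → append to chain.
Insert 881: h=10, bucket 10 nonempty → append to chain.
Insert 243: h=7, bucket 7 nonempty → append to chain.
Final buckets:
0: _
1: _
2: 809
3: _
4: 398
5: _
6: _
7: 659 -> 243
8: _
9: _
10: 842 -> 517 -> 75 -> 881
11: 617
12: _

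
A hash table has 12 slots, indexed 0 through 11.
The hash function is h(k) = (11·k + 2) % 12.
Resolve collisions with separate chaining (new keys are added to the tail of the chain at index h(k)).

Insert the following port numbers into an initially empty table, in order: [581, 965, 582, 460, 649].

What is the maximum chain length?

2

581 -> bucket 9
965 -> bucket 9 (collision)
582 -> bucket 8
460 -> bucket 10
649 -> bucket 1
Final buckets:
0: .
1: 649
2: .
3: .
4: .
5: .
6: .
7: .
8: 582
9: 581 -> 965
10: 460
11: .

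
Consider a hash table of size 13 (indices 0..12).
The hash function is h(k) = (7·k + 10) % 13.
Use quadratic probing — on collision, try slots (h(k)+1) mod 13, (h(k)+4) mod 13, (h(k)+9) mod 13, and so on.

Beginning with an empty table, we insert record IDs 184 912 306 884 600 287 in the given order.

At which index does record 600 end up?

2

184 hashes to 11; slot 11 is free => place at 11.
912 hashes to 11; 11 taken => place at 12.
306 hashes to 7; slot 7 is free => place at 7.
884 hashes to 10; slot 10 is free => place at 10.
600 hashes to 11; 11,12 taken => place at 2.
287 hashes to 4; slot 4 is free => place at 4.
Table: [_, _, 600, _, 287, _, _, 306, _, _, 884, 184, 912]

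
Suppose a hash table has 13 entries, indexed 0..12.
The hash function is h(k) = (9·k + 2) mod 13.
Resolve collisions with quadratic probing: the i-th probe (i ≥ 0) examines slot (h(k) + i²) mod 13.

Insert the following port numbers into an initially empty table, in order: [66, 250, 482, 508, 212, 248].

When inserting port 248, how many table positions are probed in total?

66: h=11 -> slot 11
250: h=3 -> slot 3
482: h=11, probe 11,12 -> slot 12
508: h=11, probe 11,12,2 -> slot 2
212: h=12, probe 12,0 -> slot 0
248: h=11, probe 11,12,2,7 -> slot 7
Table: [212, ∅, 508, 250, ∅, ∅, ∅, 248, ∅, ∅, ∅, 66, 482]

4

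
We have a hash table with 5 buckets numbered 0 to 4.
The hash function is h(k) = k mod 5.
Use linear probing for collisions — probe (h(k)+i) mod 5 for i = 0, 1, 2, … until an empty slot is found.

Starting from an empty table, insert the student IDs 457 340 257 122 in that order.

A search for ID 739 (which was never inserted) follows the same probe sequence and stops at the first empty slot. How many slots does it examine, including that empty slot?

3

Insert 457: h=2, slot 2 empty => index 2.
Insert 340: h=0, slot 0 empty => index 0.
Insert 257: h=2, slot 2 occupied => index 3.
Insert 122: h=2, slots 2,3 occupied => index 4.
Table: [340, _, 457, 257, 122]
Lookup 739: h=4, probe 4,0,1 → slot 1 empty, not found.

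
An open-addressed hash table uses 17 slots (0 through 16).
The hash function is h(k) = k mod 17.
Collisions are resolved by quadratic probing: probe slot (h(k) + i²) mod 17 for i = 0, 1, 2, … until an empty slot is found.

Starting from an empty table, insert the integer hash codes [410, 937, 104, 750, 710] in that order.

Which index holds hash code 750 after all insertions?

11

410 hashes to 2; slot 2 is free → place at 2.
937 hashes to 2; 2 taken → place at 3.
104 hashes to 2; 2,3 taken → place at 6.
750 hashes to 2; 2,3,6 taken → place at 11.
710 hashes to 13; slot 13 is free → place at 13.
Table: [_, _, 410, 937, _, _, 104, _, _, _, _, 750, _, 710, _, _, _]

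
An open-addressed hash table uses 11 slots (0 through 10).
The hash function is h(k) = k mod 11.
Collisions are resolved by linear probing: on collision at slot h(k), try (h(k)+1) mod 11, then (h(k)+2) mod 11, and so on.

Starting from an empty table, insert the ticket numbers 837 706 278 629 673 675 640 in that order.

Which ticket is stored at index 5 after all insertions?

673

837: h=1 -> slot 1
706: h=2 -> slot 2
278: h=3 -> slot 3
629: h=2, probe 2,3,4 -> slot 4
673: h=2, probe 2,3,4,5 -> slot 5
675: h=4, probe 4,5,6 -> slot 6
640: h=2, probe 2,3,4,5,6,7 -> slot 7
Table: [∅, 837, 706, 278, 629, 673, 675, 640, ∅, ∅, ∅]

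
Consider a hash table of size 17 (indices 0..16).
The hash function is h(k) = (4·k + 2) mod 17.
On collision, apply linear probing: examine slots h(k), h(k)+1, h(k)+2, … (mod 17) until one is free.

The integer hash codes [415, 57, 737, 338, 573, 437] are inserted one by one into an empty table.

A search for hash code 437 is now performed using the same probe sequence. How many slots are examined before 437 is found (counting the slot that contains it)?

2

415 hashes to 13; slot 13 is free -> place at 13.
57 hashes to 9; slot 9 is free -> place at 9.
737 hashes to 9; 9 taken -> place at 10.
338 hashes to 11; slot 11 is free -> place at 11.
573 hashes to 16; slot 16 is free -> place at 16.
437 hashes to 16; 16 taken -> place at 0.
Table: [437, ∅, ∅, ∅, ∅, ∅, ∅, ∅, ∅, 57, 737, 338, ∅, 415, ∅, ∅, 573]
Lookup 437: h=16, probe 16,0 → found at 0.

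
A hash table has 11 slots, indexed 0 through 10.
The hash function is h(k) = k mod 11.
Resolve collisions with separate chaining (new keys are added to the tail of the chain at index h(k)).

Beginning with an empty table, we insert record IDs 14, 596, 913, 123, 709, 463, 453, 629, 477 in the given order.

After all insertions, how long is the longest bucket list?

Insert 14: h=3, bucket 3 empty -> new chain.
Insert 596: h=2, bucket 2 empty -> new chain.
Insert 913: h=0, bucket 0 empty -> new chain.
Insert 123: h=2, bucket 2 nonempty -> append to chain.
Insert 709: h=5, bucket 5 empty -> new chain.
Insert 463: h=1, bucket 1 empty -> new chain.
Insert 453: h=2, bucket 2 nonempty -> append to chain.
Insert 629: h=2, bucket 2 nonempty -> append to chain.
Insert 477: h=4, bucket 4 empty -> new chain.
Final buckets:
0: 913
1: 463
2: 596 -> 123 -> 453 -> 629
3: 14
4: 477
5: 709
6: -
7: -
8: -
9: -
10: -

4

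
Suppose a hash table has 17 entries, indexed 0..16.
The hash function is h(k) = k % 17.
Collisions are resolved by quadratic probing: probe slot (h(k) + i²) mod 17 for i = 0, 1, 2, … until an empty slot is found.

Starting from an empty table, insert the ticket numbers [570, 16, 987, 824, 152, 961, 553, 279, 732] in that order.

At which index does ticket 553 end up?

13

Insert 570: h=9, slot 9 empty → index 9.
Insert 16: h=16, slot 16 empty → index 16.
Insert 987: h=1, slot 1 empty → index 1.
Insert 824: h=8, slot 8 empty → index 8.
Insert 152: h=16, slot 16 occupied → index 0.
Insert 961: h=9, slot 9 occupied → index 10.
Insert 553: h=9, slots 9,10 occupied → index 13.
Insert 279: h=7, slot 7 empty → index 7.
Insert 732: h=1, slot 1 occupied → index 2.
Table: [152, 987, 732, ., ., ., ., 279, 824, 570, 961, ., ., 553, ., ., 16]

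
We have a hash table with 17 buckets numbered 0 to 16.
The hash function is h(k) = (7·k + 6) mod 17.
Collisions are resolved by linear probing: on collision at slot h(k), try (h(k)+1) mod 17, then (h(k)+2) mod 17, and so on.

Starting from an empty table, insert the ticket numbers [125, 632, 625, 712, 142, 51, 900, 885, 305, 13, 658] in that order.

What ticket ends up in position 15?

142

125: h=14 => slot 14
632: h=10 => slot 10
625: h=12 => slot 12
712: h=9 => slot 9
142: h=14, probe 14,15 => slot 15
51: h=6 => slot 6
900: h=16 => slot 16
885: h=13 => slot 13
305: h=16, probe 16,0 => slot 0
13: h=12, probe 12,13,14,15,16,0,1 => slot 1
658: h=5 => slot 5
Table: [305, 13, ∅, ∅, ∅, 658, 51, ∅, ∅, 712, 632, ∅, 625, 885, 125, 142, 900]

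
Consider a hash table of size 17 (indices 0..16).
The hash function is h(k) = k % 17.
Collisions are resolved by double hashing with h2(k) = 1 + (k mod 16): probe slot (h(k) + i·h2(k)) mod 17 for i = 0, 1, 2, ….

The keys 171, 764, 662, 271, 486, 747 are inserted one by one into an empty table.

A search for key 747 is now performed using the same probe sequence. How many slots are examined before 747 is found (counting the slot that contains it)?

Insert 171: h=1, slot 1 empty => index 1.
Insert 764: h=16, slot 16 empty => index 16.
Insert 662: h=16, h2=7, slot 16 occupied => index 6.
Insert 271: h=16, h2=16, slot 16 occupied => index 15.
Insert 486: h=10, slot 10 empty => index 10.
Insert 747: h=16, h2=12, slot 16 occupied => index 11.
Table: [., 171, ., ., ., ., 662, ., ., ., 486, 747, ., ., ., 271, 764]
Lookup 747: h=16, h2=12, probe 16,11 → found at 11.

2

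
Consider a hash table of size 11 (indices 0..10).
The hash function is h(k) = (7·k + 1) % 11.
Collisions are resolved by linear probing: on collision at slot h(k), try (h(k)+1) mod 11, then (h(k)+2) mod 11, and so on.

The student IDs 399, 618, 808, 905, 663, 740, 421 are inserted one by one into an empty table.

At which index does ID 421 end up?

399: h=0 => slot 0
618: h=4 => slot 4
808: h=3 => slot 3
905: h=0, probe 0,1 => slot 1
663: h=0, probe 0,1,2 => slot 2
740: h=0, probe 0,1,2,3,4,5 => slot 5
421: h=0, probe 0,1,2,3,4,5,6 => slot 6
Table: [399, 905, 663, 808, 618, 740, 421, ., ., ., .]

6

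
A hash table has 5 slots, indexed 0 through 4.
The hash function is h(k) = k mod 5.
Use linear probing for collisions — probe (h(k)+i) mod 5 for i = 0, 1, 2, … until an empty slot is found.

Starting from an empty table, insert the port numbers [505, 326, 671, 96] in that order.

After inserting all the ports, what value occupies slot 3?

96

505: h=0 -> slot 0
326: h=1 -> slot 1
671: h=1, probe 1,2 -> slot 2
96: h=1, probe 1,2,3 -> slot 3
Table: [505, 326, 671, 96, .]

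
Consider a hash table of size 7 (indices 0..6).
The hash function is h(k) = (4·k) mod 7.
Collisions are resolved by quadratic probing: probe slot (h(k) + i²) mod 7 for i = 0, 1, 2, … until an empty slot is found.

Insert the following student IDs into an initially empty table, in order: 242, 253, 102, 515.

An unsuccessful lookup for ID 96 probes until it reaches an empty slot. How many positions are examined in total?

2

242: h=2 → slot 2
253: h=4 → slot 4
102: h=2, probe 2,3 → slot 3
515: h=2, probe 2,3,6 → slot 6
Table: [—, —, 242, 102, 253, —, 515]
Lookup 96: h=6, probe 6,0 → slot 0 empty, not found.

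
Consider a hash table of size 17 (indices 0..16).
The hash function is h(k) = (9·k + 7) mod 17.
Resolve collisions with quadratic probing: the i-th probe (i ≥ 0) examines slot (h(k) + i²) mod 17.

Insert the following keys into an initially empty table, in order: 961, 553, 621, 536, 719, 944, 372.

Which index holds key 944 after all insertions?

961 hashes to 3; slot 3 is free → place at 3.
553 hashes to 3; 3 taken → place at 4.
621 hashes to 3; 3,4 taken → place at 7.
536 hashes to 3; 3,4,7 taken → place at 12.
719 hashes to 1; slot 1 is free → place at 1.
944 hashes to 3; 3,4,7,12 taken → place at 2.
372 hashes to 6; slot 6 is free → place at 6.
Table: [_, 719, 944, 961, 553, _, 372, 621, _, _, _, _, 536, _, _, _, _]

2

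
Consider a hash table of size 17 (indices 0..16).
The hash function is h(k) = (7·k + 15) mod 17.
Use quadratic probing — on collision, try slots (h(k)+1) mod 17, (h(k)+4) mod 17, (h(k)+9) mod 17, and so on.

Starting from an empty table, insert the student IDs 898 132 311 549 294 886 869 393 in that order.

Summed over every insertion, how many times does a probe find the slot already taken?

Insert 898: h=11, slot 11 empty -> index 11.
Insert 132: h=4, slot 4 empty -> index 4.
Insert 311: h=16, slot 16 empty -> index 16.
Insert 549: h=16, slot 16 occupied -> index 0.
Insert 294: h=16, slots 16,0 occupied -> index 3.
Insert 886: h=12, slot 12 empty -> index 12.
Insert 869: h=12, slot 12 occupied -> index 13.
Insert 393: h=12, slots 12,13,16,4,11,3 occupied -> index 14.
Table: [549, ∅, ∅, 294, 132, ∅, ∅, ∅, ∅, ∅, ∅, 898, 886, 869, 393, ∅, 311]

10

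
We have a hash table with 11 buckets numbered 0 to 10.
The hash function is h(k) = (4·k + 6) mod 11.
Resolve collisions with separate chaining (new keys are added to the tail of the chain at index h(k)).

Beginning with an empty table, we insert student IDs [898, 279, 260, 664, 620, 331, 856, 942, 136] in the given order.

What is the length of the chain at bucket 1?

3

898 -> bucket 1
279 -> bucket 0
260 -> bucket 1 (collision)
664 -> bucket 0 (collision)
620 -> bucket 0 (collision)
331 -> bucket 10
856 -> bucket 9
942 -> bucket 1 (collision)
136 -> bucket 0 (collision)
Final buckets:
0: 279 -> 664 -> 620 -> 136
1: 898 -> 260 -> 942
2: _
3: _
4: _
5: _
6: _
7: _
8: _
9: 856
10: 331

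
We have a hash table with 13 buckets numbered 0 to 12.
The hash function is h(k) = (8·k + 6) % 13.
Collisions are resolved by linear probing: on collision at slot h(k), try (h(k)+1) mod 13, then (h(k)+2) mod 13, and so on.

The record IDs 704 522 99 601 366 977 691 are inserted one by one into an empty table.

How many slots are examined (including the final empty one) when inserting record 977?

704 hashes to 9; slot 9 is free → place at 9.
522 hashes to 9; 9 taken → place at 10.
99 hashes to 5; slot 5 is free → place at 5.
601 hashes to 4; slot 4 is free → place at 4.
366 hashes to 9; 9,10 taken → place at 11.
977 hashes to 9; 9,10,11 taken → place at 12.
691 hashes to 9; 9,10,11,12 taken → place at 0.
Table: [691, —, —, —, 601, 99, —, —, —, 704, 522, 366, 977]

4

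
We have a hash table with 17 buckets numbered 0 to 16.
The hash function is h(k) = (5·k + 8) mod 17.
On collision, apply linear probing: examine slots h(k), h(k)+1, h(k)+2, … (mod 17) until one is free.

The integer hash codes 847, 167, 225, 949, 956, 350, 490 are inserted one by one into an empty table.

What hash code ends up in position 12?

225

Insert 847: h=10, slot 10 empty => index 10.
Insert 167: h=10, slot 10 occupied => index 11.
Insert 225: h=11, slot 11 occupied => index 12.
Insert 949: h=10, slots 10,11,12 occupied => index 13.
Insert 956: h=11, slots 11,12,13 occupied => index 14.
Insert 350: h=7, slot 7 empty => index 7.
Insert 490: h=10, slots 10,11,12,13,14 occupied => index 15.
Table: [_, _, _, _, _, _, _, 350, _, _, 847, 167, 225, 949, 956, 490, _]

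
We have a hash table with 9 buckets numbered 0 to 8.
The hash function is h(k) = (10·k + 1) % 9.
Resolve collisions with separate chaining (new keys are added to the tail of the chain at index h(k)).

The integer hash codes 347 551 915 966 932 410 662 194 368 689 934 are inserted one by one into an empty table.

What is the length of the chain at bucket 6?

6

Insert 347: h=6, bucket 6 empty → new chain.
Insert 551: h=3, bucket 3 empty → new chain.
Insert 915: h=7, bucket 7 empty → new chain.
Insert 966: h=4, bucket 4 empty → new chain.
Insert 932: h=6, bucket 6 nonempty → append to chain.
Insert 410: h=6, bucket 6 nonempty → append to chain.
Insert 662: h=6, bucket 6 nonempty → append to chain.
Insert 194: h=6, bucket 6 nonempty → append to chain.
Insert 368: h=0, bucket 0 empty → new chain.
Insert 689: h=6, bucket 6 nonempty → append to chain.
Insert 934: h=8, bucket 8 empty → new chain.
Final buckets:
0: 368
1: —
2: —
3: 551
4: 966
5: —
6: 347 -> 932 -> 410 -> 662 -> 194 -> 689
7: 915
8: 934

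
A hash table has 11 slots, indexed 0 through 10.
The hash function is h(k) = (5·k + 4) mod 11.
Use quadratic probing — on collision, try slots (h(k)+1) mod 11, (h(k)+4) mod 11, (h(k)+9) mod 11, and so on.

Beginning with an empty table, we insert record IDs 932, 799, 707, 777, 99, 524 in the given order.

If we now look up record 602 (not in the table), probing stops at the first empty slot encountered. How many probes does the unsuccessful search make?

Insert 932: h=0, slot 0 empty -> index 0.
Insert 799: h=6, slot 6 empty -> index 6.
Insert 707: h=8, slot 8 empty -> index 8.
Insert 777: h=6, slot 6 occupied -> index 7.
Insert 99: h=4, slot 4 empty -> index 4.
Insert 524: h=6, slots 6,7 occupied -> index 10.
Table: [932, ∅, ∅, ∅, 99, ∅, 799, 777, 707, ∅, 524]
Lookup 602: h=0, probe 0,1 → slot 1 empty, not found.

2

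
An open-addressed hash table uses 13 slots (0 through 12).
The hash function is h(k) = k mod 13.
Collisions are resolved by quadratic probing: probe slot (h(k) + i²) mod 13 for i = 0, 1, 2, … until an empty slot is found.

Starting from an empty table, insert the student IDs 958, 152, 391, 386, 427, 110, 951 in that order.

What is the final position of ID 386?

958 hashes to 9; slot 9 is free → place at 9.
152 hashes to 9; 9 taken → place at 10.
391 hashes to 1; slot 1 is free → place at 1.
386 hashes to 9; 9,10 taken → place at 0.
427 hashes to 11; slot 11 is free → place at 11.
110 hashes to 6; slot 6 is free → place at 6.
951 hashes to 2; slot 2 is free → place at 2.
Table: [386, 391, 951, _, _, _, 110, _, _, 958, 152, 427, _]

0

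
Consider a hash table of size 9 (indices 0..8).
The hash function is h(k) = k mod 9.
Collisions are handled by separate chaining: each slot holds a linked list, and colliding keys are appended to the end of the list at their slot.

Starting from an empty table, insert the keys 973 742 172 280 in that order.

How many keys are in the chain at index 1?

3

Insert 973: h=1, bucket 1 empty → new chain.
Insert 742: h=4, bucket 4 empty → new chain.
Insert 172: h=1, bucket 1 nonempty → append to chain.
Insert 280: h=1, bucket 1 nonempty → append to chain.
Final buckets:
0: .
1: 973 -> 172 -> 280
2: .
3: .
4: 742
5: .
6: .
7: .
8: .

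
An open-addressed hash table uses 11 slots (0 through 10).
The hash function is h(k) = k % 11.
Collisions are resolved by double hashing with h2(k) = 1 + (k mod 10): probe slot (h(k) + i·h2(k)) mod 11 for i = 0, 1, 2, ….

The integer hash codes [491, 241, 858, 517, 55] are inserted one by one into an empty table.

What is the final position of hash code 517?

491: h=7 → slot 7
241: h=10 → slot 10
858: h=0 → slot 0
517: h=0, h2=8, probe 0,8 → slot 8
55: h=0, h2=6, probe 0,6 → slot 6
Table: [858, ∅, ∅, ∅, ∅, ∅, 55, 491, 517, ∅, 241]

8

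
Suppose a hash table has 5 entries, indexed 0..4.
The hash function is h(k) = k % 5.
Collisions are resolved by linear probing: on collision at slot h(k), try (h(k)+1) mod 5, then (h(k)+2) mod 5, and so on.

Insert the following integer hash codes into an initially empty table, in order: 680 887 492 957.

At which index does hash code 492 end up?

680 hashes to 0; slot 0 is free => place at 0.
887 hashes to 2; slot 2 is free => place at 2.
492 hashes to 2; 2 taken => place at 3.
957 hashes to 2; 2,3 taken => place at 4.
Table: [680, _, 887, 492, 957]

3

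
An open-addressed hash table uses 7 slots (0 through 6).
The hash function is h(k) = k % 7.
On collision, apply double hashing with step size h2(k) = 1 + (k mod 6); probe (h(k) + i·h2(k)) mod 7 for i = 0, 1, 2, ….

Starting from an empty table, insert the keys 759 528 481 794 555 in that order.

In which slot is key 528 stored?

4

759: h=3 => slot 3
528: h=3, h2=1, probe 3,4 => slot 4
481: h=5 => slot 5
794: h=3, h2=3, probe 3,6 => slot 6
555: h=2 => slot 2
Table: [—, —, 555, 759, 528, 481, 794]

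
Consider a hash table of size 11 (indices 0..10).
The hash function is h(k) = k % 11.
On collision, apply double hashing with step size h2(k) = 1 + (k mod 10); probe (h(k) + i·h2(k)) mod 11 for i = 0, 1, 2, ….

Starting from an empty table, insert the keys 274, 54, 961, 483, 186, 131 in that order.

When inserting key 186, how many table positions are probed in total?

3

274 hashes to 10; slot 10 is free → place at 10.
54 hashes to 10, h2=5; 10 taken → place at 4.
961 hashes to 4, h2=2; 4 taken → place at 6.
483 hashes to 10, h2=4; 10 taken → place at 3.
186 hashes to 10, h2=7; 10,6 taken → place at 2.
131 hashes to 10, h2=2; 10 taken → place at 1.
Table: [∅, 131, 186, 483, 54, ∅, 961, ∅, ∅, ∅, 274]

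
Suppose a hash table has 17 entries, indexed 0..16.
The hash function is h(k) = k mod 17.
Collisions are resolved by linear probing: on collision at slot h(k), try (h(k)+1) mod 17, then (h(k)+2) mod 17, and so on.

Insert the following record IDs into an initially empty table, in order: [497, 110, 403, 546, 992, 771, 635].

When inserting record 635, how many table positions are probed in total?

4

497 hashes to 4; slot 4 is free => place at 4.
110 hashes to 8; slot 8 is free => place at 8.
403 hashes to 12; slot 12 is free => place at 12.
546 hashes to 2; slot 2 is free => place at 2.
992 hashes to 6; slot 6 is free => place at 6.
771 hashes to 6; 6 taken => place at 7.
635 hashes to 6; 6,7,8 taken => place at 9.
Table: [-, -, 546, -, 497, -, 992, 771, 110, 635, -, -, 403, -, -, -, -]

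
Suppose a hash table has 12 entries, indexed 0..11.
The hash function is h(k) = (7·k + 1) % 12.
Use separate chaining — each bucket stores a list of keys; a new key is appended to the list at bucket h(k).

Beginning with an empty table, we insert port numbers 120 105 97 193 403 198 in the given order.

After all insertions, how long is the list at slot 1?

1

Insert 120: h=1, bucket 1 empty → new chain.
Insert 105: h=4, bucket 4 empty → new chain.
Insert 97: h=8, bucket 8 empty → new chain.
Insert 193: h=8, bucket 8 nonempty → append to chain.
Insert 403: h=2, bucket 2 empty → new chain.
Insert 198: h=7, bucket 7 empty → new chain.
Final buckets:
0: -
1: 120
2: 403
3: -
4: 105
5: -
6: -
7: 198
8: 97 -> 193
9: -
10: -
11: -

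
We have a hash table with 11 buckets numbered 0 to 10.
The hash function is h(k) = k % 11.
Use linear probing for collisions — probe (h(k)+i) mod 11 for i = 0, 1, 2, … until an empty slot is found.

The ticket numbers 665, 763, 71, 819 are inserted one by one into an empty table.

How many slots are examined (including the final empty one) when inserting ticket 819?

665: h=5 => slot 5
763: h=4 => slot 4
71: h=5, probe 5,6 => slot 6
819: h=5, probe 5,6,7 => slot 7
Table: [—, —, —, —, 763, 665, 71, 819, —, —, —]

3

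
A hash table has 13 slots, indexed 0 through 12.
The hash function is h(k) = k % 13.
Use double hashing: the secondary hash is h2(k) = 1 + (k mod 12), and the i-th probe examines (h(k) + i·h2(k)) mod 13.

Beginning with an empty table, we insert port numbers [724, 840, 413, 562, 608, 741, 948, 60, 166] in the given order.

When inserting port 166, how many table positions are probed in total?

724: h=9 → slot 9
840: h=8 → slot 8
413: h=10 → slot 10
562: h=3 → slot 3
608: h=10, h2=9, probe 10,6 → slot 6
741: h=0 → slot 0
948: h=12 → slot 12
60: h=8, h2=1, probe 8,9,10,11 → slot 11
166: h=10, h2=11, probe 10,8,6,4 → slot 4
Table: [741, —, —, 562, 166, —, 608, —, 840, 724, 413, 60, 948]

4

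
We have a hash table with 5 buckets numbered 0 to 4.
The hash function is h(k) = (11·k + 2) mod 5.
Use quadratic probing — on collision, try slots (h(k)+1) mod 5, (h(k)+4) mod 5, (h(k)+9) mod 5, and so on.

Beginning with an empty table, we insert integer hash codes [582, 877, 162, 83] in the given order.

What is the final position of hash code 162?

3

582: h=4 → slot 4
877: h=4, probe 4,0 → slot 0
162: h=4, probe 4,0,3 → slot 3
83: h=0, probe 0,1 → slot 1
Table: [877, 83, _, 162, 582]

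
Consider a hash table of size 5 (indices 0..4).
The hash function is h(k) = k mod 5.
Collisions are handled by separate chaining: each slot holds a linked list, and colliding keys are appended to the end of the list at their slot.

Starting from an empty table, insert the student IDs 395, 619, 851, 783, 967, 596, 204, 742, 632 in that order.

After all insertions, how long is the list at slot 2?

3

Insert 395: h=0, bucket 0 empty -> new chain.
Insert 619: h=4, bucket 4 empty -> new chain.
Insert 851: h=1, bucket 1 empty -> new chain.
Insert 783: h=3, bucket 3 empty -> new chain.
Insert 967: h=2, bucket 2 empty -> new chain.
Insert 596: h=1, bucket 1 nonempty -> append to chain.
Insert 204: h=4, bucket 4 nonempty -> append to chain.
Insert 742: h=2, bucket 2 nonempty -> append to chain.
Insert 632: h=2, bucket 2 nonempty -> append to chain.
Final buckets:
0: 395
1: 851 -> 596
2: 967 -> 742 -> 632
3: 783
4: 619 -> 204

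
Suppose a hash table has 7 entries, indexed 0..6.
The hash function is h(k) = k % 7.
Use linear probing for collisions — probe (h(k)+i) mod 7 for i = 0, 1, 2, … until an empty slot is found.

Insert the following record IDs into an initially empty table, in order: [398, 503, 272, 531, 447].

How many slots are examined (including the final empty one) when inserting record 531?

4

398 hashes to 6; slot 6 is free → place at 6.
503 hashes to 6; 6 taken → place at 0.
272 hashes to 6; 6,0 taken → place at 1.
531 hashes to 6; 6,0,1 taken → place at 2.
447 hashes to 6; 6,0,1,2 taken → place at 3.
Table: [503, 272, 531, 447, —, —, 398]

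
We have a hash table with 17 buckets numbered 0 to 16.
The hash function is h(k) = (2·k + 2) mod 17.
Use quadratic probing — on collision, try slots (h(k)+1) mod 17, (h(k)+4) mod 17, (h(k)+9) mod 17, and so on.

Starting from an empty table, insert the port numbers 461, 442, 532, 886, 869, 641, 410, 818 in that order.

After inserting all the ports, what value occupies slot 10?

869

Insert 461: h=6, slot 6 empty → index 6.
Insert 442: h=2, slot 2 empty → index 2.
Insert 532: h=12, slot 12 empty → index 12.
Insert 886: h=6, slot 6 occupied → index 7.
Insert 869: h=6, slots 6,7 occupied → index 10.
Insert 641: h=9, slot 9 empty → index 9.
Insert 410: h=6, slots 6,7,10 occupied → index 15.
Insert 818: h=6, slots 6,7,10,15 occupied → index 5.
Table: [-, -, 442, -, -, 818, 461, 886, -, 641, 869, -, 532, -, -, 410, -]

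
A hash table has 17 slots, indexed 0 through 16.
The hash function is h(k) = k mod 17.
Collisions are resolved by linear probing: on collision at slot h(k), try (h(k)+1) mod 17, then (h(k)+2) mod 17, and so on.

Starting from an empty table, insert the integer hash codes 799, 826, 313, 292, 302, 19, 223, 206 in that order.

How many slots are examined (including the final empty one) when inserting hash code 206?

4

Insert 799: h=0, slot 0 empty → index 0.
Insert 826: h=10, slot 10 empty → index 10.
Insert 313: h=7, slot 7 empty → index 7.
Insert 292: h=3, slot 3 empty → index 3.
Insert 302: h=13, slot 13 empty → index 13.
Insert 19: h=2, slot 2 empty → index 2.
Insert 223: h=2, slots 2,3 occupied → index 4.
Insert 206: h=2, slots 2,3,4 occupied → index 5.
Table: [799, ∅, 19, 292, 223, 206, ∅, 313, ∅, ∅, 826, ∅, ∅, 302, ∅, ∅, ∅]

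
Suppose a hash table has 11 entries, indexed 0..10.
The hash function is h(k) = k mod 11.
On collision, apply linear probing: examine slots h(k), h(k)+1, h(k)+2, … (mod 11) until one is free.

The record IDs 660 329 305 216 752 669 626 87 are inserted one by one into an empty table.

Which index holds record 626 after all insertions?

660 hashes to 0; slot 0 is free -> place at 0.
329 hashes to 10; slot 10 is free -> place at 10.
305 hashes to 8; slot 8 is free -> place at 8.
216 hashes to 7; slot 7 is free -> place at 7.
752 hashes to 4; slot 4 is free -> place at 4.
669 hashes to 9; slot 9 is free -> place at 9.
626 hashes to 10; 10,0 taken -> place at 1.
87 hashes to 10; 10,0,1 taken -> place at 2.
Table: [660, 626, 87, —, 752, —, —, 216, 305, 669, 329]

1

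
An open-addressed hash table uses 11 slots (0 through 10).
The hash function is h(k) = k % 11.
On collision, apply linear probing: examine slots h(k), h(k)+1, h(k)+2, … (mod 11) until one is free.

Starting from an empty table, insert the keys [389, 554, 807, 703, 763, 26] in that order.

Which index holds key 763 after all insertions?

389 hashes to 4; slot 4 is free → place at 4.
554 hashes to 4; 4 taken → place at 5.
807 hashes to 4; 4,5 taken → place at 6.
703 hashes to 10; slot 10 is free → place at 10.
763 hashes to 4; 4,5,6 taken → place at 7.
26 hashes to 4; 4,5,6,7 taken → place at 8.
Table: [∅, ∅, ∅, ∅, 389, 554, 807, 763, 26, ∅, 703]

7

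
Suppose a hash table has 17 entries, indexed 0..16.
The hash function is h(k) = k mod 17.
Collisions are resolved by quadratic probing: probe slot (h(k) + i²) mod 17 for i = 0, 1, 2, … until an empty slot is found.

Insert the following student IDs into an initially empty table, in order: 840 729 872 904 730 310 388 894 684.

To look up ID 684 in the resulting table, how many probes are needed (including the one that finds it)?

840 hashes to 7; slot 7 is free => place at 7.
729 hashes to 15; slot 15 is free => place at 15.
872 hashes to 5; slot 5 is free => place at 5.
904 hashes to 3; slot 3 is free => place at 3.
730 hashes to 16; slot 16 is free => place at 16.
310 hashes to 4; slot 4 is free => place at 4.
388 hashes to 14; slot 14 is free => place at 14.
894 hashes to 10; slot 10 is free => place at 10.
684 hashes to 4; 4,5 taken => place at 8.
Table: [∅, ∅, ∅, 904, 310, 872, ∅, 840, 684, ∅, 894, ∅, ∅, ∅, 388, 729, 730]
Lookup 684: h=4, probe 4,5,8 → found at 8.

3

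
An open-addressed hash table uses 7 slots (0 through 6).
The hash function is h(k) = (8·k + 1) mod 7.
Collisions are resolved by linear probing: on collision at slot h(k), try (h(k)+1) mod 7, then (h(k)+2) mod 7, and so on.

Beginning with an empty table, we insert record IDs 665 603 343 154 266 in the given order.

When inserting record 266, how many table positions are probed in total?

665: h=1 -> slot 1
603: h=2 -> slot 2
343: h=1, probe 1,2,3 -> slot 3
154: h=1, probe 1,2,3,4 -> slot 4
266: h=1, probe 1,2,3,4,5 -> slot 5
Table: [—, 665, 603, 343, 154, 266, —]

5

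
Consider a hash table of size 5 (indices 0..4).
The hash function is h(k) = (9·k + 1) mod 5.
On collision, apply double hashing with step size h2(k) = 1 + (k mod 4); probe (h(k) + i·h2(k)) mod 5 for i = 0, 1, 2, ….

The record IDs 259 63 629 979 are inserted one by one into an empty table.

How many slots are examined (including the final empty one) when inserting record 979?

2

Insert 259: h=2, slot 2 empty -> index 2.
Insert 63: h=3, slot 3 empty -> index 3.
Insert 629: h=2, h2=2, slot 2 occupied -> index 4.
Insert 979: h=2, h2=4, slot 2 occupied -> index 1.
Table: [_, 979, 259, 63, 629]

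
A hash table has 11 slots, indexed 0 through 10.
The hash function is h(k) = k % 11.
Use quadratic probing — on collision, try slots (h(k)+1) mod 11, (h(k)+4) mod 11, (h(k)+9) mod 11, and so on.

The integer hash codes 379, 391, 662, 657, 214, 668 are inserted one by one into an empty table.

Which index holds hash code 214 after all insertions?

9

Insert 379: h=5, slot 5 empty -> index 5.
Insert 391: h=6, slot 6 empty -> index 6.
Insert 662: h=2, slot 2 empty -> index 2.
Insert 657: h=8, slot 8 empty -> index 8.
Insert 214: h=5, slots 5,6 occupied -> index 9.
Insert 668: h=8, slots 8,9 occupied -> index 1.
Table: [-, 668, 662, -, -, 379, 391, -, 657, 214, -]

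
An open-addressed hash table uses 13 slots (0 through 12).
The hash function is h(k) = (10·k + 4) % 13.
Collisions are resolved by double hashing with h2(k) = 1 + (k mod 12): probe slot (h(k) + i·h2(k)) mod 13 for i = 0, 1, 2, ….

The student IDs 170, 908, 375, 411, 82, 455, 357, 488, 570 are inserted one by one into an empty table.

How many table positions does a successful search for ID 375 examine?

Insert 170: h=1, slot 1 empty → index 1.
Insert 908: h=10, slot 10 empty → index 10.
Insert 375: h=10, h2=4, slots 10,1 occupied → index 5.
Insert 411: h=6, slot 6 empty → index 6.
Insert 82: h=5, h2=11, slot 5 occupied → index 3.
Insert 455: h=4, slot 4 empty → index 4.
Insert 357: h=12, slot 12 empty → index 12.
Insert 488: h=9, slot 9 empty → index 9.
Insert 570: h=10, h2=7, slots 10,4 occupied → index 11.
Table: [-, 170, -, 82, 455, 375, 411, -, -, 488, 908, 570, 357]
Lookup 375: h=10, h2=4, probe 10,1,5 → found at 5.

3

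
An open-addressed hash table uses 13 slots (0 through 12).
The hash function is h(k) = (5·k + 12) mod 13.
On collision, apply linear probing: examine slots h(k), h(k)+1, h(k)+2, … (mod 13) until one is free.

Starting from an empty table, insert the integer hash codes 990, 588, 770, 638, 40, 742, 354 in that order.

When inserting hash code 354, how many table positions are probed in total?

990: h=9 → slot 9
588: h=1 → slot 1
770: h=1, probe 1,2 → slot 2
638: h=4 → slot 4
40: h=4, probe 4,5 → slot 5
742: h=4, probe 4,5,6 → slot 6
354: h=1, probe 1,2,3 → slot 3
Table: [., 588, 770, 354, 638, 40, 742, ., ., 990, ., ., .]

3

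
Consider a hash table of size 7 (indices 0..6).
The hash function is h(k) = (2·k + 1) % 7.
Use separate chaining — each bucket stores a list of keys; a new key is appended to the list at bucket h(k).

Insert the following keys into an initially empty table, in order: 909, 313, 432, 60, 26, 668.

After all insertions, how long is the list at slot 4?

3

909 -> bucket 6
313 -> bucket 4
432 -> bucket 4 (collision)
60 -> bucket 2
26 -> bucket 4 (collision)
668 -> bucket 0
Final buckets:
0: 668
1: —
2: 60
3: —
4: 313 -> 432 -> 26
5: —
6: 909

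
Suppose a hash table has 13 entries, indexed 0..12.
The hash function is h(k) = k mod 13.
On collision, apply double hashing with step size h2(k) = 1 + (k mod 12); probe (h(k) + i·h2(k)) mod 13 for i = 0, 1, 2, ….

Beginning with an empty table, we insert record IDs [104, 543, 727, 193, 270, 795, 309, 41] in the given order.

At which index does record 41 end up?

Insert 104: h=0, slot 0 empty → index 0.
Insert 543: h=10, slot 10 empty → index 10.
Insert 727: h=12, slot 12 empty → index 12.
Insert 193: h=11, slot 11 empty → index 11.
Insert 270: h=10, h2=7, slot 10 occupied → index 4.
Insert 795: h=2, slot 2 empty → index 2.
Insert 309: h=10, h2=10, slot 10 occupied → index 7.
Insert 41: h=2, h2=6, slot 2 occupied → index 8.
Table: [104, _, 795, _, 270, _, _, 309, 41, _, 543, 193, 727]

8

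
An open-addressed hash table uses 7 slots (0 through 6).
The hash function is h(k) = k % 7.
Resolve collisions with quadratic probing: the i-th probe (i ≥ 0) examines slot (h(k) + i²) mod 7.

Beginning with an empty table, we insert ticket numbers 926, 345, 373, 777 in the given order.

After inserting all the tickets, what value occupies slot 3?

345

926: h=2 → slot 2
345: h=2, probe 2,3 → slot 3
373: h=2, probe 2,3,6 → slot 6
777: h=0 → slot 0
Table: [777, ., 926, 345, ., ., 373]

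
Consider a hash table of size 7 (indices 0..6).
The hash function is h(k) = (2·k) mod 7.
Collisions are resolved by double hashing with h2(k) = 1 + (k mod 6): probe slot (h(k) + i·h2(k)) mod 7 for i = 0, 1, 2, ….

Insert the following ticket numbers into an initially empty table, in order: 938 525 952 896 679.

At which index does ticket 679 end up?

938 hashes to 0; slot 0 is free -> place at 0.
525 hashes to 0, h2=4; 0 taken -> place at 4.
952 hashes to 0, h2=5; 0 taken -> place at 5.
896 hashes to 0, h2=3; 0 taken -> place at 3.
679 hashes to 0, h2=2; 0 taken -> place at 2.
Table: [938, ., 679, 896, 525, 952, .]

2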